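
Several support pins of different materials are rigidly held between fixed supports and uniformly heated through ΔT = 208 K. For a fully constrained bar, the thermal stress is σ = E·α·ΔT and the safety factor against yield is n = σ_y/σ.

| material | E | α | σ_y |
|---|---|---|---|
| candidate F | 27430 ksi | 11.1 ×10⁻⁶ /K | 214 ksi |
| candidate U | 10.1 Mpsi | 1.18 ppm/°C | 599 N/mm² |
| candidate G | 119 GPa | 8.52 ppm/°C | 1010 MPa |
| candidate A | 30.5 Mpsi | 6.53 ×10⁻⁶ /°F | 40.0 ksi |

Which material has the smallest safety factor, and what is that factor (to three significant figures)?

candidate A, n = 0.536

Converting E to GPa, α to ×10⁻⁶/K, σ_y to MPa, then σ and n for each:
  candidate F: E = 189.1, α = 11.1, σ_y = 1475 → σ = 437 MPa, n = 3.38
  candidate U: E = 69.64, α = 1.18, σ_y = 599.0 → σ = 17.1 MPa, n = 35.0
  candidate G: E = 119.0, α = 8.52, σ_y = 1010 → σ = 211 MPa, n = 4.79
  candidate A: E = 210.3, α = 11.8, σ_y = 275.8 → σ = 514 MPa, n = 0.536
Smallest n: candidate A with n = 0.536.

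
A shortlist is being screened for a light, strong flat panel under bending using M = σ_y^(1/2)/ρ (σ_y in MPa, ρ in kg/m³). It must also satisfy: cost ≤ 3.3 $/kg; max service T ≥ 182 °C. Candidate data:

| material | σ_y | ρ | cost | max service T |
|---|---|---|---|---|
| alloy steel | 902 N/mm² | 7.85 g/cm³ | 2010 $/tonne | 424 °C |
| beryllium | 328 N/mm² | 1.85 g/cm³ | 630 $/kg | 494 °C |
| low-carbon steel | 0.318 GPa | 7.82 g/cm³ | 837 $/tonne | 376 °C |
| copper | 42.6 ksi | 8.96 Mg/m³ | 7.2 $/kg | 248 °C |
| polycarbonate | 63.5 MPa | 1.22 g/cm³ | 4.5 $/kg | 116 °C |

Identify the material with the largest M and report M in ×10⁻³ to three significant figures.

alloy steel, M = 3.83×10⁻³

Screen on constraints: cost ≤ 3.3 $/kg; max service T ≥ 182 °C. Survivors: alloy steel, low-carbon steel.
Convert each candidate to consistent units, then evaluate M:
  alloy steel: σ_y = 902.0 MPa, ρ = 7850 kg/m³
  low-carbon steel: σ_y = 318.0 MPa, ρ = 7820 kg/m³
  alloy steel: M = 3.83×10⁻³
  low-carbon steel: M = 2.28×10⁻³
Alloy steel ranks first.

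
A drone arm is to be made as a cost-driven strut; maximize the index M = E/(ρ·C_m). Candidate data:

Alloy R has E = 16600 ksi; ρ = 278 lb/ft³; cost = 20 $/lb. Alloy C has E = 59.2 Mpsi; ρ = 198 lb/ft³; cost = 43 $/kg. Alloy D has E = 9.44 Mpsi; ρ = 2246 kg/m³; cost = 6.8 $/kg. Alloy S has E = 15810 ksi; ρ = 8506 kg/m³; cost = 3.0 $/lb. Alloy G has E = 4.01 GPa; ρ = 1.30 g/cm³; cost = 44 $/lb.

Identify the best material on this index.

alloy D

In SI units:
  alloy R: E = 114.5 GPa, ρ = 4453 kg/m³, cost = 44.09 $/kg
  alloy C: E = 408.2 GPa, ρ = 3172 kg/m³, cost = 43.00 $/kg
  alloy D: E = 65.09 GPa, ρ = 2246 kg/m³, cost = 6.800 $/kg
  alloy S: E = 109.0 GPa, ρ = 8506 kg/m³, cost = 6.614 $/kg
  alloy G: E = 4.010 GPa, ρ = 1300 kg/m³, cost = 97.00 $/kg
  alloy D: M = 4.26 MN·m per $
  alloy C: M = 2.99 MN·m per $
  alloy S: M = 1.94 MN·m per $
  alloy R: M = 0.583 MN·m per $
  alloy G: M = 0.0318 MN·m per $
Alloy D ranks first.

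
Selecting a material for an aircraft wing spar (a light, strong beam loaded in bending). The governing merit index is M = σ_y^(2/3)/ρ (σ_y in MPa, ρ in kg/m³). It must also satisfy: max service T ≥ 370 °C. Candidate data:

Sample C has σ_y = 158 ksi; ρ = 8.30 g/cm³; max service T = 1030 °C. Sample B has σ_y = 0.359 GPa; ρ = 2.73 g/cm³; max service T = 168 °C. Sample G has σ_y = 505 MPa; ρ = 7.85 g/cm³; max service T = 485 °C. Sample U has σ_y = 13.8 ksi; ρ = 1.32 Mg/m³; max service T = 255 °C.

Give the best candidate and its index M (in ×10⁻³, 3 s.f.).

sample C, M = 12.8×10⁻³

Screen on constraints: max service T ≥ 370 °C. Survivors: sample C, sample G.
After converting to SI:
  sample C: σ_y = 1089 MPa, ρ = 8300 kg/m³
  sample G: σ_y = 505.0 MPa, ρ = 7850 kg/m³
  sample C: M = 12.8×10⁻³
  sample G: M = 8.08×10⁻³
Sample C has the largest M.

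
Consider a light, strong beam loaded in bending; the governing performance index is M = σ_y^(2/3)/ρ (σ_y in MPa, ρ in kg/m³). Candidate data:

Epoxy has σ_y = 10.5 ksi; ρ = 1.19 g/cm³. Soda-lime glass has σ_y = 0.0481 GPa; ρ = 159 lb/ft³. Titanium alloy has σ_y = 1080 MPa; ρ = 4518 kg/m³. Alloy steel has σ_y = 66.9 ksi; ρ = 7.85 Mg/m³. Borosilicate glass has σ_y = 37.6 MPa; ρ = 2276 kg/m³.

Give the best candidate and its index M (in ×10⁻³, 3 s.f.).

titanium alloy, M = 23.3×10⁻³

Convert each candidate to consistent units, then evaluate M:
  epoxy: σ_y = 72.39 MPa, ρ = 1190 kg/m³
  soda-lime glass: σ_y = 48.10 MPa, ρ = 2547 kg/m³
  titanium alloy: σ_y = 1080 MPa, ρ = 4518 kg/m³
  alloy steel: σ_y = 461.3 MPa, ρ = 7850 kg/m³
  borosilicate glass: σ_y = 37.60 MPa, ρ = 2276 kg/m³
  titanium alloy: M = 23.3×10⁻³
  epoxy: M = 14.6×10⁻³
  alloy steel: M = 7.60×10⁻³
  soda-lime glass: M = 5.19×10⁻³
  borosilicate glass: M = 4.93×10⁻³
Titanium alloy ranks first.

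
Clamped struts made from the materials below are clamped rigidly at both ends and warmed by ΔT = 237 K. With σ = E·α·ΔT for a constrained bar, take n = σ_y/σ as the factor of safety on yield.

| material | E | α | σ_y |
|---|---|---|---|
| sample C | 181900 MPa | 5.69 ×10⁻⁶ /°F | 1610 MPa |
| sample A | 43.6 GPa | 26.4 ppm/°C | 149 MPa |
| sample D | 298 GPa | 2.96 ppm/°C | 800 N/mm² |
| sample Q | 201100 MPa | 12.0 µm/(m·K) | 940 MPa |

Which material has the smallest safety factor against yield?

Per material, after unit conversion:
  sample C: E = 181.9, α = 10.2, σ_y = 1610 → σ = 442 MPa, n = 3.65
  sample A: E = 43.60, α = 26.4, σ_y = 149.0 → σ = 273 MPa, n = 0.546
  sample D: E = 298.0, α = 2.96, σ_y = 800.0 → σ = 209 MPa, n = 3.83
  sample Q: E = 201.1, α = 12.0, σ_y = 940.0 → σ = 572 MPa, n = 1.64
The minimum is sample A at n = 0.546.

sample A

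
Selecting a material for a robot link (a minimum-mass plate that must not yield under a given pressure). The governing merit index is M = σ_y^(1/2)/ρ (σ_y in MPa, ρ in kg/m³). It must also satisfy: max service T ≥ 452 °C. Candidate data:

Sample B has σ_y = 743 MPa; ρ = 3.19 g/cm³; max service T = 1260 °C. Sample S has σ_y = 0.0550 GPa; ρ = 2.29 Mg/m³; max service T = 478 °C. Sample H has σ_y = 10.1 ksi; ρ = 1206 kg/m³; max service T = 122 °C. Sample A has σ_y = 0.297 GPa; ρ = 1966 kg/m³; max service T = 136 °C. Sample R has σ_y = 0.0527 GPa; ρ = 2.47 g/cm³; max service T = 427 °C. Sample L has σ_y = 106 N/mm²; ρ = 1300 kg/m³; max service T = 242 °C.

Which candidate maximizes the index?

Screen on constraints: max service T ≥ 452 °C. Survivors: sample B, sample S.
Putting every candidate on a common basis:
  sample B: σ_y = 743.0 MPa, ρ = 3190 kg/m³
  sample S: σ_y = 55.00 MPa, ρ = 2290 kg/m³
  sample B: M = 8.54×10⁻³
  sample S: M = 3.24×10⁻³
Sample B ranks first.

sample B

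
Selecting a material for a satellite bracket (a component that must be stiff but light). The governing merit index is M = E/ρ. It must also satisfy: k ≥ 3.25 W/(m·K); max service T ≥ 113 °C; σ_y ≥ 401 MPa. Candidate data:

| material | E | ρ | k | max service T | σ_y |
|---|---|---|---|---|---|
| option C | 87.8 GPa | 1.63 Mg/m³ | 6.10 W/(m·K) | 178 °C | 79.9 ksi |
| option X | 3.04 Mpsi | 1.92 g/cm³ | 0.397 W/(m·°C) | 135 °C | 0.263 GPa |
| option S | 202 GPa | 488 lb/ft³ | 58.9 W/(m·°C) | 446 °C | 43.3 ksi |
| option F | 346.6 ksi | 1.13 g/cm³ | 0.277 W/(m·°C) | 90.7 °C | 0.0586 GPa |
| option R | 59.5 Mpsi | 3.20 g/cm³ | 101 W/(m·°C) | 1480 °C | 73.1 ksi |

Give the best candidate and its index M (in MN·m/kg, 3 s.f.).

Screen on constraints: k ≥ 3.25 W/(m·K); max service T ≥ 113 °C; σ_y ≥ 401 MPa. Survivors: option C, option R.
Putting every candidate on a common basis:
  option C: E = 87.80 GPa, ρ = 1630 kg/m³
  option R: E = 410.2 GPa, ρ = 3200 kg/m³
  option R: M = 128 MN·m/kg
  option C: M = 53.9 MN·m/kg
Option R ranks first.

option R, M = 128 MN·m/kg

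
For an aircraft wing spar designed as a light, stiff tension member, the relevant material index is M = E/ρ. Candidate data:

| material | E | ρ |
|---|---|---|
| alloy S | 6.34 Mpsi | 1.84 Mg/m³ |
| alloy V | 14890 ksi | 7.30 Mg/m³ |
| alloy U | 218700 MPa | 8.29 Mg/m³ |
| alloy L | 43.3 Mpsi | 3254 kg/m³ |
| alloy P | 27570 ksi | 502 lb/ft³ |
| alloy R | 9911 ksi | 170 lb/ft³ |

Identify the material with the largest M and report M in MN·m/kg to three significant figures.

alloy L, M = 91.7 MN·m/kg

Putting every candidate on a common basis:
  alloy S: E = 43.71 GPa, ρ = 1840 kg/m³
  alloy V: E = 102.7 GPa, ρ = 7300 kg/m³
  alloy U: E = 218.7 GPa, ρ = 8290 kg/m³
  alloy L: E = 298.5 GPa, ρ = 3254 kg/m³
  alloy P: E = 190.1 GPa, ρ = 8041 kg/m³
  alloy R: E = 68.33 GPa, ρ = 2723 kg/m³
  alloy L: M = 91.7 MN·m/kg
  alloy U: M = 26.4 MN·m/kg
  alloy R: M = 25.1 MN·m/kg
  alloy S: M = 23.8 MN·m/kg
  alloy P: M = 23.6 MN·m/kg
  alloy V: M = 14.1 MN·m/kg
Alloy L has the largest M.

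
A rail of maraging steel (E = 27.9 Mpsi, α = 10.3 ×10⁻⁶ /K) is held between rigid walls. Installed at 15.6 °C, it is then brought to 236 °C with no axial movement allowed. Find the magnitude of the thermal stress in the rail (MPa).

437 MPa

E = 27.9 Mpsi = 192.4 GPa.
ΔT = 220.4 K. Constrained thermal stress σ = E·α·ΔT = 192.4×10³ MPa × 10.3×10⁻⁶ × 220.4 = 437 MPa (compressive).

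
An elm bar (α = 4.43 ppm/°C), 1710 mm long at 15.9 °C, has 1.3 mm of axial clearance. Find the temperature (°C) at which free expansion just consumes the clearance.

α·L₀·ΔT = 1.3 mm ⇒ ΔT = 1.3 / (4.43×10⁻⁶ × 1710.0) = 171.6 K.
T = 15.9 + 171.6 = 187.5 °C.

188 °C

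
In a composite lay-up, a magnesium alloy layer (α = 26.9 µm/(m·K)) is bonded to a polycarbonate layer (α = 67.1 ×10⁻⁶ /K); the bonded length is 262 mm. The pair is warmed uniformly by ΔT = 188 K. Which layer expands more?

α(magnesium alloy) = 26.9×10⁻⁶/K vs α(polycarbonate) = 67.1×10⁻⁶/K.
Higher α expands more for the same ΔT: polycarbonate.

polycarbonate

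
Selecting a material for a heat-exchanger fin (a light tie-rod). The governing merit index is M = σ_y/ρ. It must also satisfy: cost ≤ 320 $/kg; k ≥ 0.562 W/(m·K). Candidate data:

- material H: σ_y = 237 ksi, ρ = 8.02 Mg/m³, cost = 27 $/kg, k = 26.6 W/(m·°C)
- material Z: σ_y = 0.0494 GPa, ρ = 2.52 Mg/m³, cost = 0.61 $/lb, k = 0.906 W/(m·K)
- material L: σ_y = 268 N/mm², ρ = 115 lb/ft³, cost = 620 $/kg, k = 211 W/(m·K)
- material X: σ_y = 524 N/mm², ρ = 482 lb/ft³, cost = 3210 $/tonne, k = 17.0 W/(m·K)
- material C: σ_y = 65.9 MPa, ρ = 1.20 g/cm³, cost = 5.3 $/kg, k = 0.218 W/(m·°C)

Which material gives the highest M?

material H

Screen on constraints: cost ≤ 320 $/kg; k ≥ 0.562 W/(m·K). Survivors: material H, material Z, material X.
In SI units:
  material H: σ_y = 1634 MPa, ρ = 8020 kg/m³
  material Z: σ_y = 49.40 MPa, ρ = 2520 kg/m³
  material X: σ_y = 524.0 MPa, ρ = 7721 kg/m³
  material H: M = 204 kN·m/kg
  material X: M = 67.9 kN·m/kg
  material Z: M = 19.6 kN·m/kg
Highest index: material H.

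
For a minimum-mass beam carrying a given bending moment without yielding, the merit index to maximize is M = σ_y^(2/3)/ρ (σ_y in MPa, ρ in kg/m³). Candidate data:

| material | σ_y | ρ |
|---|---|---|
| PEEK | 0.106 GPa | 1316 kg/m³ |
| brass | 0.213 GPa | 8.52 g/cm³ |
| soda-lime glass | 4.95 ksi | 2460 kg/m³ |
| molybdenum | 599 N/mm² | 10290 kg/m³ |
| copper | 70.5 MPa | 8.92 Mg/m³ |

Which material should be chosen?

Normalizing units and computing the index:
  PEEK: σ_y = 106.0 MPa, ρ = 1316 kg/m³
  brass: σ_y = 213.0 MPa, ρ = 8520 kg/m³
  soda-lime glass: σ_y = 34.13 MPa, ρ = 2460 kg/m³
  molybdenum: σ_y = 599.0 MPa, ρ = 10290 kg/m³
  copper: σ_y = 70.50 MPa, ρ = 8920 kg/m³
  PEEK: M = 17.0×10⁻³
  molybdenum: M = 6.91×10⁻³
  soda-lime glass: M = 4.28×10⁻³
  brass: M = 4.19×10⁻³
  copper: M = 1.91×10⁻³
Highest index: PEEK.

PEEK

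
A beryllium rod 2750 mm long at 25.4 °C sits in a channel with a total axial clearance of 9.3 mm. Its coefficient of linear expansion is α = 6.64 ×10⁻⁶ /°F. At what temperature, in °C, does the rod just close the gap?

α = 6.64×10⁻⁶/°F × 9/5 = 12.0×10⁻⁶/K.
α·L₀·ΔT = 9.3 mm ⇒ ΔT = 9.3 / (12.0×10⁻⁶ × 2750.0) = 282.9 K.
T = 25.4 + 282.9 = 308.3 °C.

308 °C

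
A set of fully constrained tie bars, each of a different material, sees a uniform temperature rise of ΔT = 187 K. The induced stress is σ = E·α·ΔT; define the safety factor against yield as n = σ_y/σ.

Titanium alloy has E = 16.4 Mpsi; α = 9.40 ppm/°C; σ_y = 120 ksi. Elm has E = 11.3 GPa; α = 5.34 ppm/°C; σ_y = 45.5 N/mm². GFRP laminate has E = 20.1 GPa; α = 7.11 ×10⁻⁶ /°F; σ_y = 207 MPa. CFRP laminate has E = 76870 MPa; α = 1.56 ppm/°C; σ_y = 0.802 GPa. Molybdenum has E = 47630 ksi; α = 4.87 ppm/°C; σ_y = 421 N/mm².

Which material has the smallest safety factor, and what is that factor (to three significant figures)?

In consistent units (E in GPa, α in ×10⁻⁶/K, σ_y in MPa):
  titanium alloy: E = 113.1, α = 9.40, σ_y = 827.4 → σ = 199 MPa, n = 4.16
  elm: E = 11.30, α = 5.34, σ_y = 45.50 → σ = 11.3 MPa, n = 4.03
  GFRP laminate: E = 20.10, α = 12.8, σ_y = 207.0 → σ = 48.1 MPa, n = 4.30
  CFRP laminate: E = 76.87, α = 1.56, σ_y = 802.0 → σ = 22.4 MPa, n = 35.8
  molybdenum: E = 328.4, α = 4.87, σ_y = 421.0 → σ = 299 MPa, n = 1.41
Molybdenum has the lowest safety factor, n = 1.41.

molybdenum, n = 1.41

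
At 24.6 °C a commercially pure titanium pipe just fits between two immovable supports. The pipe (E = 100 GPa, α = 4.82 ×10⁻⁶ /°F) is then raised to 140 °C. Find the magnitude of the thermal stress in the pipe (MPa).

α = 4.82×10⁻⁶/°F × 9/5 = 8.68×10⁻⁶/K.
ΔT = 115.4 K. Constrained thermal stress σ = E·α·ΔT = 100.0×10³ MPa × 8.68×10⁻⁶ × 115.4 = 100 MPa (compressive).

100 MPa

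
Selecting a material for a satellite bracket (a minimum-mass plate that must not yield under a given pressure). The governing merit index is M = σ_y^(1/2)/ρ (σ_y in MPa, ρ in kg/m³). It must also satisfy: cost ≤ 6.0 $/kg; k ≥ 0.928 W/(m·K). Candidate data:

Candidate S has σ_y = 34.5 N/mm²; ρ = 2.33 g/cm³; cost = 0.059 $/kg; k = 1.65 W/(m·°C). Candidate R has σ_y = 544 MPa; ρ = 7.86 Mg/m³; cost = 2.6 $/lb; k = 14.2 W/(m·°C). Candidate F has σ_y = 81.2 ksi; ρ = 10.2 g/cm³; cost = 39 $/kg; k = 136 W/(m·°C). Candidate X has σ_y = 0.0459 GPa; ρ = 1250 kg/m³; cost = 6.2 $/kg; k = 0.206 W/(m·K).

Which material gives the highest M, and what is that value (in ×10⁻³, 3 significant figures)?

candidate R, M = 2.97×10⁻³

Screen on constraints: cost ≤ 6.0 $/kg; k ≥ 0.928 W/(m·K). Survivors: candidate S, candidate R.
In SI units:
  candidate S: σ_y = 34.50 MPa, ρ = 2330 kg/m³
  candidate R: σ_y = 544.0 MPa, ρ = 7860 kg/m³
  candidate R: M = 2.97×10⁻³
  candidate S: M = 2.52×10⁻³
The maximum is for candidate R.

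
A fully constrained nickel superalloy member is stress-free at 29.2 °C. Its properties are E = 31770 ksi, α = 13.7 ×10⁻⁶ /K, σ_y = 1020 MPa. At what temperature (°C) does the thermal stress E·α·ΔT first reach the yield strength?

E = 31770 ksi = 219.0 GPa.
E·α·ΔT = 1020 MPa ⇒ ΔT = 1020 / (219.0×10³ × 13.7×10⁻⁶) = 339.9 K.
T = 29.2 + 339.9 = 369.1 °C.

369 °C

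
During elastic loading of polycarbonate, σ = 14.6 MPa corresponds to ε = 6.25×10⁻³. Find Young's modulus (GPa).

2.34 GPa

E = σ/ε = 14.6 MPa / 6.25×10⁻³ = 2336 MPa = 2.34 GPa.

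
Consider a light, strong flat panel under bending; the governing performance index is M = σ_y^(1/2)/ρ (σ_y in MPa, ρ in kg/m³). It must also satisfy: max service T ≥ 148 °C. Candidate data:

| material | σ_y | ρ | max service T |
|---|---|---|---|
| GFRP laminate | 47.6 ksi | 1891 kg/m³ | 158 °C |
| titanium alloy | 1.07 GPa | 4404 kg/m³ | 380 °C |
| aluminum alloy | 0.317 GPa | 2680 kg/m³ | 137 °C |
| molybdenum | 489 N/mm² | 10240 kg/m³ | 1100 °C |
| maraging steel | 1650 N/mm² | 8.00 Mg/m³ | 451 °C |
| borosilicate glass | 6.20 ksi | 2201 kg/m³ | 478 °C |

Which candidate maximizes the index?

GFRP laminate

Screen on constraints: max service T ≥ 148 °C. Survivors: GFRP laminate, titanium alloy, molybdenum, maraging steel, borosilicate glass.
In SI units:
  GFRP laminate: σ_y = 328.2 MPa, ρ = 1891 kg/m³
  titanium alloy: σ_y = 1070 MPa, ρ = 4404 kg/m³
  molybdenum: σ_y = 489.0 MPa, ρ = 10240 kg/m³
  maraging steel: σ_y = 1650 MPa, ρ = 8000 kg/m³
  borosilicate glass: σ_y = 42.75 MPa, ρ = 2201 kg/m³
  GFRP laminate: M = 9.58×10⁻³
  titanium alloy: M = 7.43×10⁻³
  maraging steel: M = 5.08×10⁻³
  borosilicate glass: M = 2.97×10⁻³
  molybdenum: M = 2.16×10⁻³
GFRP laminate ranks first.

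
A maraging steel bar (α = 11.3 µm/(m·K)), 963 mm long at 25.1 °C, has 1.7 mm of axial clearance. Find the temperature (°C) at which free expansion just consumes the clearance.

181 °C

α·L₀·ΔT = 1.7 mm ⇒ ΔT = 1.7 / (11.3×10⁻⁶ × 963.0) = 156.2 K.
T = 25.1 + 156.2 = 181.3 °C.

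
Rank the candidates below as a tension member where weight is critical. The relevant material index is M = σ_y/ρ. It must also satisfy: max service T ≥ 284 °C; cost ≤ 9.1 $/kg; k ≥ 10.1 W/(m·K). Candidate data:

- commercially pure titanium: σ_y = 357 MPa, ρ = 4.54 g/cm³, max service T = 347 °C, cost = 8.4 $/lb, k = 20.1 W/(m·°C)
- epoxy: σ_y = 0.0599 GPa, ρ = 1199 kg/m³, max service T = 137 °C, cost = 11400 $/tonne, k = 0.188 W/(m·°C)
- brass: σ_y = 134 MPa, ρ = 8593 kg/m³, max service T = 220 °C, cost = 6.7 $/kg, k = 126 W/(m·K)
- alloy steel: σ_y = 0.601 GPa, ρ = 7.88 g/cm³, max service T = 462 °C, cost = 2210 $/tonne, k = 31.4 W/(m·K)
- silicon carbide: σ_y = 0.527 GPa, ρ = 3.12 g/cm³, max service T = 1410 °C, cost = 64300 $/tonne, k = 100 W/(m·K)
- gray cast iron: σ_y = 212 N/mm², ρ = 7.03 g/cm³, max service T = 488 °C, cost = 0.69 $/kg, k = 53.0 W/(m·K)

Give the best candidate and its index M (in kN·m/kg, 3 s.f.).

Screen on constraints: max service T ≥ 284 °C; cost ≤ 9.1 $/kg; k ≥ 10.1 W/(m·K). Survivors: alloy steel, gray cast iron.
Putting every candidate on a common basis:
  alloy steel: σ_y = 601.0 MPa, ρ = 7880 kg/m³
  gray cast iron: σ_y = 212.0 MPa, ρ = 7030 kg/m³
  alloy steel: M = 76.3 kN·m/kg
  gray cast iron: M = 30.2 kN·m/kg
Alloy steel ranks first.

alloy steel, M = 76.3 kN·m/kg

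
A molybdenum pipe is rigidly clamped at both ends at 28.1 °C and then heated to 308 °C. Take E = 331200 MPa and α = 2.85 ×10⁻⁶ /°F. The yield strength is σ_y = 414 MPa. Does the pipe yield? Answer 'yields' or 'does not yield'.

E = 331200 MPa = 331.2 GPa.
α = 2.85×10⁻⁶/°F × 9/5 = 5.13×10⁻⁶/K.
ΔT = 279.9 K. Constrained thermal stress σ = E·α·ΔT = 331.2×10³ MPa × 5.13×10⁻⁶ × 279.9 = 476 MPa (compressive).
Compare to σ_y = 414 MPa: σ ≥ σ_y, so it yields.

yields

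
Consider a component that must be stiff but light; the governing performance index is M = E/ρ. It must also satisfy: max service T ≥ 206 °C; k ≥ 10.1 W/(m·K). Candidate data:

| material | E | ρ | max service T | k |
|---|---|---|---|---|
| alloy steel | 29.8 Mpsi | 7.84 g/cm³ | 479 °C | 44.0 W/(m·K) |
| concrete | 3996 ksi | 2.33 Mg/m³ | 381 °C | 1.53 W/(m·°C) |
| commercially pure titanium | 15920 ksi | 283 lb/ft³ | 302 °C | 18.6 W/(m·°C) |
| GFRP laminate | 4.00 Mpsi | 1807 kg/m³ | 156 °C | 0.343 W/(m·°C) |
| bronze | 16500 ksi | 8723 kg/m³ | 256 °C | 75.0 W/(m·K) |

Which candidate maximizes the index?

Screen on constraints: max service T ≥ 206 °C; k ≥ 10.1 W/(m·K). Survivors: alloy steel, commercially pure titanium, bronze.
Putting every candidate on a common basis:
  alloy steel: E = 205.5 GPa, ρ = 7840 kg/m³
  commercially pure titanium: E = 109.8 GPa, ρ = 4533 kg/m³
  bronze: E = 113.8 GPa, ρ = 8723 kg/m³
  alloy steel: M = 26.2 MN·m/kg
  commercially pure titanium: M = 24.2 MN·m/kg
  bronze: M = 13.0 MN·m/kg
Highest index: alloy steel.

alloy steel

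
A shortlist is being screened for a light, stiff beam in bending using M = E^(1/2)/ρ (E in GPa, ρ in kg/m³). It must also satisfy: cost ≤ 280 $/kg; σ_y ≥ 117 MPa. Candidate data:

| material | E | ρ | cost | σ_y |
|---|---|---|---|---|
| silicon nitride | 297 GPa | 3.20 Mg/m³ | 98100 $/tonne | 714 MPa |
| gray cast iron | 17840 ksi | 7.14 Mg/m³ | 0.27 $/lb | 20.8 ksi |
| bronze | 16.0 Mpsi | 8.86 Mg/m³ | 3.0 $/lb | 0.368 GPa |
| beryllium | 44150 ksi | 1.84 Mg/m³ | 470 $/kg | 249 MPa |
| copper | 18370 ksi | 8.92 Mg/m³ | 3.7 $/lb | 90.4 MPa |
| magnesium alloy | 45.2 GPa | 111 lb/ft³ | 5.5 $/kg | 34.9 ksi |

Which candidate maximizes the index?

silicon nitride

Screen on constraints: cost ≤ 280 $/kg; σ_y ≥ 117 MPa. Survivors: silicon nitride, gray cast iron, bronze, magnesium alloy.
Putting every candidate on a common basis:
  silicon nitride: E = 297.0 GPa, ρ = 3200 kg/m³
  gray cast iron: E = 123.0 GPa, ρ = 7140 kg/m³
  bronze: E = 110.3 GPa, ρ = 8860 kg/m³
  magnesium alloy: E = 45.20 GPa, ρ = 1778 kg/m³
  silicon nitride: M = 5.39×10⁻³
  magnesium alloy: M = 3.78×10⁻³
  gray cast iron: M = 1.55×10⁻³
  bronze: M = 1.19×10⁻³
Silicon nitride has the largest M.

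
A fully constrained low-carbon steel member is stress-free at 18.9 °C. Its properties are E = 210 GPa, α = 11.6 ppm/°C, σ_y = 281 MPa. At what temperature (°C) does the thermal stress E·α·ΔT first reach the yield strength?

134 °C

E·α·ΔT = 281.0 MPa ⇒ ΔT = 281.0 / (210.0×10³ × 11.6×10⁻⁶) = 115.4 K.
T = 18.9 + 115.4 = 134.3 °C.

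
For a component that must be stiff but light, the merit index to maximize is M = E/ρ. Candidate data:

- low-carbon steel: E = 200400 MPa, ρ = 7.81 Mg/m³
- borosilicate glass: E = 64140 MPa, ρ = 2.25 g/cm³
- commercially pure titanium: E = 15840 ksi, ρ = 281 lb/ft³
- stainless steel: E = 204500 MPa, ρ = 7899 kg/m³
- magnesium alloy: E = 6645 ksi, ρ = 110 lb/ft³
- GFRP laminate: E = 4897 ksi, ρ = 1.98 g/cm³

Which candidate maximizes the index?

Normalizing units and computing the index:
  low-carbon steel: E = 200.4 GPa, ρ = 7810 kg/m³
  borosilicate glass: E = 64.14 GPa, ρ = 2250 kg/m³
  commercially pure titanium: E = 109.2 GPa, ρ = 4501 kg/m³
  stainless steel: E = 204.5 GPa, ρ = 7899 kg/m³
  magnesium alloy: E = 45.82 GPa, ρ = 1762 kg/m³
  GFRP laminate: E = 33.76 GPa, ρ = 1980 kg/m³
  borosilicate glass: M = 28.5 MN·m/kg
  magnesium alloy: M = 26.0 MN·m/kg
  stainless steel: M = 25.9 MN·m/kg
  low-carbon steel: M = 25.7 MN·m/kg
  commercially pure titanium: M = 24.3 MN·m/kg
  GFRP laminate: M = 17.1 MN·m/kg
Borosilicate glass has the largest M.

borosilicate glass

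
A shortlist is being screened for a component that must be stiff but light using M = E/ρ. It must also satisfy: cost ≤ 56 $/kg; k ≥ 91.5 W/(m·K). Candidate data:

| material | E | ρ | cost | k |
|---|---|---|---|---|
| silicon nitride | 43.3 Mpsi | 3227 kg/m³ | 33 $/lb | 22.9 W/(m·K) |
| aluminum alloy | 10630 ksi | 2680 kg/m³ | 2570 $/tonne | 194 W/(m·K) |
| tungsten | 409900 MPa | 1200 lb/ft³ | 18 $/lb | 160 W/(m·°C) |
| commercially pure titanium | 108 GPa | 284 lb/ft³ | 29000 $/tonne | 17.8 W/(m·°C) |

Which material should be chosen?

aluminum alloy

Screen on constraints: cost ≤ 56 $/kg; k ≥ 91.5 W/(m·K). Survivors: aluminum alloy, tungsten.
Normalizing units and computing the index:
  aluminum alloy: E = 73.29 GPa, ρ = 2680 kg/m³
  tungsten: E = 409.9 GPa, ρ = 19220 kg/m³
  aluminum alloy: M = 27.3 MN·m/kg
  tungsten: M = 21.3 MN·m/kg
The maximum is for aluminum alloy.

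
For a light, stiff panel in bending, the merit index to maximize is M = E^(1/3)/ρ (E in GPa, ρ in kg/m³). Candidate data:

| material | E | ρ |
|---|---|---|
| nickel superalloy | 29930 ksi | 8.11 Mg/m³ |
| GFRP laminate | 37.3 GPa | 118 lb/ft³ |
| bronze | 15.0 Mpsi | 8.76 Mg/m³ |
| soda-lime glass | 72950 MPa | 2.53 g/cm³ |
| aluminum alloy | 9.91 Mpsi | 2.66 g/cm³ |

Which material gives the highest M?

GFRP laminate

After converting to SI:
  nickel superalloy: E = 206.4 GPa, ρ = 8110 kg/m³
  GFRP laminate: E = 37.30 GPa, ρ = 1890 kg/m³
  bronze: E = 103.4 GPa, ρ = 8760 kg/m³
  soda-lime glass: E = 72.95 GPa, ρ = 2530 kg/m³
  aluminum alloy: E = 68.33 GPa, ρ = 2660 kg/m³
  GFRP laminate: M = 1.77×10⁻³
  soda-lime glass: M = 1.65×10⁻³
  aluminum alloy: M = 1.54×10⁻³
  nickel superalloy: M = 0.729×10⁻³
  bronze: M = 0.536×10⁻³
GFRP laminate has the largest M.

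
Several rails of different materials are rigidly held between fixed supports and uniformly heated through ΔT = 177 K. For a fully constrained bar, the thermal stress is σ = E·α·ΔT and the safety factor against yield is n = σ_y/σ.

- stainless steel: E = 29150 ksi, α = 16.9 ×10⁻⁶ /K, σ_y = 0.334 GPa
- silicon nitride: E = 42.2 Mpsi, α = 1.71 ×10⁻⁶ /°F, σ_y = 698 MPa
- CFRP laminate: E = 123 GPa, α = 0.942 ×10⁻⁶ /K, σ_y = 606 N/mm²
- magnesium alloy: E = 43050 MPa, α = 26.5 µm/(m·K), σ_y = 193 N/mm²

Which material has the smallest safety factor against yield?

stainless steel

In consistent units (E in GPa, α in ×10⁻⁶/K, σ_y in MPa):
  stainless steel: E = 201.0, α = 16.9, σ_y = 334.0 → σ = 601 MPa, n = 0.556
  silicon nitride: E = 291.0, α = 3.08, σ_y = 698.0 → σ = 159 MPa, n = 4.40
  CFRP laminate: E = 123.0, α = 0.942, σ_y = 606.0 → σ = 20.5 MPa, n = 29.5
  magnesium alloy: E = 43.05, α = 26.5, σ_y = 193.0 → σ = 202 MPa, n = 0.956
The minimum is stainless steel at n = 0.556.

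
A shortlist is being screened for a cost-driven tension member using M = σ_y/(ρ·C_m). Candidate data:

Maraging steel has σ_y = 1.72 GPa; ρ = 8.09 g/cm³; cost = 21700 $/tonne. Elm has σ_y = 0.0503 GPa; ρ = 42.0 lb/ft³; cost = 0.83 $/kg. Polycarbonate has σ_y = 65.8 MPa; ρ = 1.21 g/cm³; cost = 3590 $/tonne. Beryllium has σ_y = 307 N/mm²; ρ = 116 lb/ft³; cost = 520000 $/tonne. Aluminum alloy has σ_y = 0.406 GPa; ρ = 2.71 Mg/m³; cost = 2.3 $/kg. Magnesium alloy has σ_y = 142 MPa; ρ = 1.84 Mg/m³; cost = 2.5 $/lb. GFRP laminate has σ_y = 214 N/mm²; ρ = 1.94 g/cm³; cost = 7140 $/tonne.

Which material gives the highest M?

elm

In SI units:
  maraging steel: σ_y = 1720 MPa, ρ = 8090 kg/m³, cost = 21.70 $/kg
  elm: σ_y = 50.30 MPa, ρ = 672.8 kg/m³, cost = 0.8300 $/kg
  polycarbonate: σ_y = 65.80 MPa, ρ = 1210 kg/m³, cost = 3.590 $/kg
  beryllium: σ_y = 307.0 MPa, ρ = 1858 kg/m³, cost = 520.0 $/kg
  aluminum alloy: σ_y = 406.0 MPa, ρ = 2710 kg/m³, cost = 2.300 $/kg
  magnesium alloy: σ_y = 142.0 MPa, ρ = 1840 kg/m³, cost = 5.511 $/kg
  GFRP laminate: σ_y = 214.0 MPa, ρ = 1940 kg/m³, cost = 7.140 $/kg
  elm: M = 90.1 kN·m per $
  aluminum alloy: M = 65.1 kN·m per $
  GFRP laminate: M = 15.4 kN·m per $
  polycarbonate: M = 15.1 kN·m per $
  magnesium alloy: M = 14.0 kN·m per $
  maraging steel: M = 9.80 kN·m per $
  beryllium: M = 0.318 kN·m per $
The maximum is for elm.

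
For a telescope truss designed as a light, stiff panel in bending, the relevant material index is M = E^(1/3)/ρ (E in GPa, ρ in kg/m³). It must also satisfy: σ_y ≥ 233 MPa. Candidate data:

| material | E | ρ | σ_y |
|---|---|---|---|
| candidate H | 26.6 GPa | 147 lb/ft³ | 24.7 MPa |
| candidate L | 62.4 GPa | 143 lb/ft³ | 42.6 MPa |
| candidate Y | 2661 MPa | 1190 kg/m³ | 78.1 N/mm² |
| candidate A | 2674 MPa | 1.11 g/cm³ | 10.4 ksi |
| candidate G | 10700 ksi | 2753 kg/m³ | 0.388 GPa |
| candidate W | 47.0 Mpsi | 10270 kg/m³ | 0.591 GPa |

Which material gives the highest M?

Screen on constraints: σ_y ≥ 233 MPa. Survivors: candidate G, candidate W.
In SI units:
  candidate G: E = 73.77 GPa, ρ = 2753 kg/m³
  candidate W: E = 324.1 GPa, ρ = 10270 kg/m³
  candidate G: M = 1.52×10⁻³
  candidate W: M = 0.669×10⁻³
Highest index: candidate G.

candidate G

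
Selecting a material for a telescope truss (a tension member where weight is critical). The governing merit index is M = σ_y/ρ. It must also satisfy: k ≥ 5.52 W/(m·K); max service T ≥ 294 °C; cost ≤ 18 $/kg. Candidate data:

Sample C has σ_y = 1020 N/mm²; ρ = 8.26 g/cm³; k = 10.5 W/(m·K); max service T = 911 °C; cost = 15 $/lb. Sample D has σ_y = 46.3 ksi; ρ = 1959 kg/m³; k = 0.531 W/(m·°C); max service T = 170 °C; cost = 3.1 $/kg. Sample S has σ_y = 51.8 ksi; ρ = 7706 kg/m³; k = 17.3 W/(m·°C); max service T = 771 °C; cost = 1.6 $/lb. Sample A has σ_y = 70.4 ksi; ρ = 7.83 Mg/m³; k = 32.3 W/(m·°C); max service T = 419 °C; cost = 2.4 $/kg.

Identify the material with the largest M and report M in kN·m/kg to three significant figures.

sample A, M = 62.0 kN·m/kg

Screen on constraints: k ≥ 5.52 W/(m·K); max service T ≥ 294 °C; cost ≤ 18 $/kg. Survivors: sample S, sample A.
Convert each candidate to consistent units, then evaluate M:
  sample S: σ_y = 357.1 MPa, ρ = 7706 kg/m³
  sample A: σ_y = 485.4 MPa, ρ = 7830 kg/m³
  sample A: M = 62.0 kN·m/kg
  sample S: M = 46.3 kN·m/kg
Sample A ranks first.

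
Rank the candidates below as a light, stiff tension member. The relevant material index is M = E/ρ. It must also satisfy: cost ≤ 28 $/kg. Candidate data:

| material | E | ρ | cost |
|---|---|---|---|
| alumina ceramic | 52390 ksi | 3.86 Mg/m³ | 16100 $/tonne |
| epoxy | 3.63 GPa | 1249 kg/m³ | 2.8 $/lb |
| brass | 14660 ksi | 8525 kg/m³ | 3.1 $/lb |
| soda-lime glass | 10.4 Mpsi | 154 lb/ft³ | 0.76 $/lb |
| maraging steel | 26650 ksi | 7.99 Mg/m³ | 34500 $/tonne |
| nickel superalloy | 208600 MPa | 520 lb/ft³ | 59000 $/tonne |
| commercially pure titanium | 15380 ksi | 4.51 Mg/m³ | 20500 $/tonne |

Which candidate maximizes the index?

Screen on constraints: cost ≤ 28 $/kg. Survivors: alumina ceramic, epoxy, brass, soda-lime glass, commercially pure titanium.
In SI units:
  alumina ceramic: E = 361.2 GPa, ρ = 3860 kg/m³
  epoxy: E = 3.630 GPa, ρ = 1249 kg/m³
  brass: E = 101.1 GPa, ρ = 8525 kg/m³
  soda-lime glass: E = 71.71 GPa, ρ = 2467 kg/m³
  commercially pure titanium: E = 106.0 GPa, ρ = 4510 kg/m³
  alumina ceramic: M = 93.6 MN·m/kg
  soda-lime glass: M = 29.1 MN·m/kg
  commercially pure titanium: M = 23.5 MN·m/kg
  brass: M = 11.9 MN·m/kg
  epoxy: M = 2.91 MN·m/kg
Alumina ceramic has the largest M.

alumina ceramic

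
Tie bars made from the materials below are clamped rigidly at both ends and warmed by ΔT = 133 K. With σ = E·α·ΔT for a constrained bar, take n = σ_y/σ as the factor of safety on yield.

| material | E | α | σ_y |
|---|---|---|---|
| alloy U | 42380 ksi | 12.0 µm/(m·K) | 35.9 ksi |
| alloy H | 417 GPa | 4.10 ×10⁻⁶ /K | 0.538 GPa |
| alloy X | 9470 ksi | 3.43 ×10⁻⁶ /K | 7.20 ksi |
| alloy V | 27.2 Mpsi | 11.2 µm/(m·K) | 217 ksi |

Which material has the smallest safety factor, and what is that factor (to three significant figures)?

alloy U, n = 0.531

Per material, after unit conversion:
  alloy U: E = 292.2, α = 12.0, σ_y = 247.5 → σ = 466 MPa, n = 0.531
  alloy H: E = 417.0, α = 4.10, σ_y = 538.0 → σ = 227 MPa, n = 2.37
  alloy X: E = 65.29, α = 3.43, σ_y = 49.64 → σ = 29.8 MPa, n = 1.67
  alloy V: E = 187.5, α = 11.2, σ_y = 1496 → σ = 279 MPa, n = 5.36
The minimum is alloy U at n = 0.531.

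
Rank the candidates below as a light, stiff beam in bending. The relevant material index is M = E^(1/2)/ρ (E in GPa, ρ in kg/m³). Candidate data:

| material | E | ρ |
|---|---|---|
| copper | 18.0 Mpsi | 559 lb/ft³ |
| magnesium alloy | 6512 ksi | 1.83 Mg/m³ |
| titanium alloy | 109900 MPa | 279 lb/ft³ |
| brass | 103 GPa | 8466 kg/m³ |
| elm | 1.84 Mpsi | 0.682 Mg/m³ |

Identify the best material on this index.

In SI units:
  copper: E = 124.1 GPa, ρ = 8954 kg/m³
  magnesium alloy: E = 44.90 GPa, ρ = 1830 kg/m³
  titanium alloy: E = 109.9 GPa, ρ = 4469 kg/m³
  brass: E = 103.0 GPa, ρ = 8466 kg/m³
  elm: E = 12.69 GPa, ρ = 682.0 kg/m³
  elm: M = 5.22×10⁻³
  magnesium alloy: M = 3.66×10⁻³
  titanium alloy: M = 2.35×10⁻³
  copper: M = 1.24×10⁻³
  brass: M = 1.20×10⁻³
Elm has the largest M.

elm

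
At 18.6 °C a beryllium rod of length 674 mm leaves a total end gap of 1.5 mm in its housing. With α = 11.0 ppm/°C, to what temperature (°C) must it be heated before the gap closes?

α·L₀·ΔT = 1.5 mm ⇒ ΔT = 1.5 / (11.0×10⁻⁶ × 674.0) = 202.3 K.
T = 18.6 + 202.3 = 220.9 °C.

221 °C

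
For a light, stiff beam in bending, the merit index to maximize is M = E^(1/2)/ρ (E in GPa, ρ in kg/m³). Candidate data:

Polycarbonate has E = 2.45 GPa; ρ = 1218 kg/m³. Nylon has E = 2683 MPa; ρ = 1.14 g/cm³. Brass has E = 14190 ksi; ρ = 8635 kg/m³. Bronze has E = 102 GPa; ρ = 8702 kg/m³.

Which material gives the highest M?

nylon

Putting every candidate on a common basis:
  polycarbonate: E = 2.450 GPa, ρ = 1218 kg/m³
  nylon: E = 2.683 GPa, ρ = 1140 kg/m³
  brass: E = 97.84 GPa, ρ = 8635 kg/m³
  bronze: E = 102.0 GPa, ρ = 8702 kg/m³
  nylon: M = 1.44×10⁻³
  polycarbonate: M = 1.29×10⁻³
  bronze: M = 1.16×10⁻³
  brass: M = 1.15×10⁻³
The maximum is for nylon.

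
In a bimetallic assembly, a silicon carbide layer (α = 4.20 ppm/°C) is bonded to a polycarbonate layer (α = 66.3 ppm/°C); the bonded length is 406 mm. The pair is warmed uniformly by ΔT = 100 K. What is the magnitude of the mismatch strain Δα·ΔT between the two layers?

6.21×10⁻³

Δα = |4.20 − 66.3|×10⁻⁶/K = 62.1×10⁻⁶/K.
Mismatch strain = Δα·ΔT = 62.1×10⁻⁶ × 100.0 = 6.21×10⁻³.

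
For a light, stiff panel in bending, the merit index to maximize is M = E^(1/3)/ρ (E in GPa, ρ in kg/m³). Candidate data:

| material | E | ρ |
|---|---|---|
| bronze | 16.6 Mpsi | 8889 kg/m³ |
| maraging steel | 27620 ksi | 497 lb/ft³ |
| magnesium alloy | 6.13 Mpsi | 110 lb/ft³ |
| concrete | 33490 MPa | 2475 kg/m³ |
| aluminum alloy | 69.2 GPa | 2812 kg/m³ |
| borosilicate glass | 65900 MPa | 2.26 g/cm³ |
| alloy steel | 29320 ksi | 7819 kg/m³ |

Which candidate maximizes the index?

Putting every candidate on a common basis:
  bronze: E = 114.5 GPa, ρ = 8889 kg/m³
  maraging steel: E = 190.4 GPa, ρ = 7961 kg/m³
  magnesium alloy: E = 42.26 GPa, ρ = 1762 kg/m³
  concrete: E = 33.49 GPa, ρ = 2475 kg/m³
  aluminum alloy: E = 69.20 GPa, ρ = 2812 kg/m³
  borosilicate glass: E = 65.90 GPa, ρ = 2260 kg/m³
  alloy steel: E = 202.2 GPa, ρ = 7819 kg/m³
  magnesium alloy: M = 1.98×10⁻³
  borosilicate glass: M = 1.79×10⁻³
  aluminum alloy: M = 1.46×10⁻³
  concrete: M = 1.30×10⁻³
  alloy steel: M = 0.751×10⁻³
  maraging steel: M = 0.723×10⁻³
  bronze: M = 0.546×10⁻³
The maximum is for magnesium alloy.

magnesium alloy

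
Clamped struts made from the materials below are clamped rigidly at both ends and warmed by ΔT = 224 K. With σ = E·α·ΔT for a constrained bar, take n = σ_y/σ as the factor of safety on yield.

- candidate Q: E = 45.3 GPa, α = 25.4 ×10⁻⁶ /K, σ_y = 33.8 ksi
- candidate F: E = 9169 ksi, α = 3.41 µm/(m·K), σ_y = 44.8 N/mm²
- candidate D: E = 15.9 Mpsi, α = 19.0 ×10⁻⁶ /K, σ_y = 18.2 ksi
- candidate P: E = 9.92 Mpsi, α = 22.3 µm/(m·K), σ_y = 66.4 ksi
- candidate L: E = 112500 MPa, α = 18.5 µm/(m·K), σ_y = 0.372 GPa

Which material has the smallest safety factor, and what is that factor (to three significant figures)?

candidate D, n = 0.269

Per material, after unit conversion:
  candidate Q: E = 45.30, α = 25.4, σ_y = 233.0 → σ = 258 MPa, n = 0.904
  candidate F: E = 63.22, α = 3.41, σ_y = 44.80 → σ = 48.3 MPa, n = 0.928
  candidate D: E = 109.6, α = 19.0, σ_y = 125.5 → σ = 467 MPa, n = 0.269
  candidate P: E = 68.40, α = 22.3, σ_y = 457.8 → σ = 342 MPa, n = 1.34
  candidate L: E = 112.5, α = 18.5, σ_y = 372.0 → σ = 466 MPa, n = 0.798
Smallest n: candidate D with n = 0.269.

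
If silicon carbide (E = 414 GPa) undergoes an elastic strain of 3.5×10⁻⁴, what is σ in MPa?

145 MPa

σ = E·ε = 414000 MPa × 3.5×10⁻⁴ = 145 MPa.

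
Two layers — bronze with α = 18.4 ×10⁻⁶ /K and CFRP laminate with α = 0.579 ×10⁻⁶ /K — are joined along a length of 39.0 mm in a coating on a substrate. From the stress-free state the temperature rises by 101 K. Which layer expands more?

α(bronze) = 18.4×10⁻⁶/K vs α(CFRP laminate) = 0.579×10⁻⁶/K.
Higher α expands more for the same ΔT: bronze.

bronze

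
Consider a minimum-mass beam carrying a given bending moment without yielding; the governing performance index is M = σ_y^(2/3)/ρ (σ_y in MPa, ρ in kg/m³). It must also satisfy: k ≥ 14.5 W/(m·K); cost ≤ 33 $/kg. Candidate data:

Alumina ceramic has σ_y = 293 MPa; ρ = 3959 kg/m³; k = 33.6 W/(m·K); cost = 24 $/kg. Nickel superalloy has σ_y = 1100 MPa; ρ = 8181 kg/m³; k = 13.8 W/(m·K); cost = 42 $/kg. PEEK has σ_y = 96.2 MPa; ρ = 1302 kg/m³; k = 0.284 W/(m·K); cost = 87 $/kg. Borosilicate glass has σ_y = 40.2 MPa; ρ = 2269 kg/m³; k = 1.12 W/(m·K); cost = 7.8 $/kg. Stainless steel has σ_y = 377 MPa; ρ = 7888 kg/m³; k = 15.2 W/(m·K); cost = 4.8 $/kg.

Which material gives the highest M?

alumina ceramic

Screen on constraints: k ≥ 14.5 W/(m·K); cost ≤ 33 $/kg. Survivors: alumina ceramic, stainless steel.
Per-candidate index values:
  alumina ceramic: M = 11.1×10⁻³
  stainless steel: M = 6.62×10⁻³
Alumina ceramic has the largest M.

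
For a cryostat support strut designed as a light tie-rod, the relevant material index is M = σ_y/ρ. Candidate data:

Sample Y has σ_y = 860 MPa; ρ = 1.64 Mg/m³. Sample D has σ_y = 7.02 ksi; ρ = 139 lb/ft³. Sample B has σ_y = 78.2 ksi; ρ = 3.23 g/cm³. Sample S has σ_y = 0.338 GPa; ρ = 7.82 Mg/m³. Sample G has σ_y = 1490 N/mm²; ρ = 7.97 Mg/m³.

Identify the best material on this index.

Convert each candidate to consistent units, then evaluate M:
  sample Y: σ_y = 860.0 MPa, ρ = 1640 kg/m³
  sample D: σ_y = 48.40 MPa, ρ = 2227 kg/m³
  sample B: σ_y = 539.2 MPa, ρ = 3230 kg/m³
  sample S: σ_y = 338.0 MPa, ρ = 7820 kg/m³
  sample G: σ_y = 1490 MPa, ρ = 7970 kg/m³
  sample Y: M = 524 kN·m/kg
  sample G: M = 187 kN·m/kg
  sample B: M = 167 kN·m/kg
  sample S: M = 43.2 kN·m/kg
  sample D: M = 21.7 kN·m/kg
Sample Y has the largest M.

sample Y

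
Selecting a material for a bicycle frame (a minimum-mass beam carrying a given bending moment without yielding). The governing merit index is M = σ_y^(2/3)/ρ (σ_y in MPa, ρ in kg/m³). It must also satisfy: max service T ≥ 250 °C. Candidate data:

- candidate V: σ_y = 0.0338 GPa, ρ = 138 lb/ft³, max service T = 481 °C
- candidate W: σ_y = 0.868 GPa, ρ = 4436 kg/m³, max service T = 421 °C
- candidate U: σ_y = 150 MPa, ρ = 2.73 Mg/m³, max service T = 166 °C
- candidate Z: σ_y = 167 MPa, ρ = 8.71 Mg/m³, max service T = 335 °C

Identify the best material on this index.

Screen on constraints: max service T ≥ 250 °C. Survivors: candidate V, candidate W, candidate Z.
Normalizing units and computing the index:
  candidate V: σ_y = 33.80 MPa, ρ = 2211 kg/m³
  candidate W: σ_y = 868.0 MPa, ρ = 4436 kg/m³
  candidate Z: σ_y = 167.0 MPa, ρ = 8710 kg/m³
  candidate W: M = 20.5×10⁻³
  candidate V: M = 4.73×10⁻³
  candidate Z: M = 3.48×10⁻³
Candidate W has the largest M.

candidate W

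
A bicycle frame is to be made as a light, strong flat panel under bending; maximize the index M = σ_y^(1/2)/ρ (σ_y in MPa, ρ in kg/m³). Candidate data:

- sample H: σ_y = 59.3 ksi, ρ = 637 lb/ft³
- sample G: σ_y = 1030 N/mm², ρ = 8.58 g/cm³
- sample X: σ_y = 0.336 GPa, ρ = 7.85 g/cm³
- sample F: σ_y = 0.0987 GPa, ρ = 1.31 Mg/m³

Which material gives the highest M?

sample F

Putting every candidate on a common basis:
  sample H: σ_y = 408.9 MPa, ρ = 10200 kg/m³
  sample G: σ_y = 1030 MPa, ρ = 8580 kg/m³
  sample X: σ_y = 336.0 MPa, ρ = 7850 kg/m³
  sample F: σ_y = 98.70 MPa, ρ = 1310 kg/m³
  sample F: M = 7.58×10⁻³
  sample G: M = 3.74×10⁻³
  sample X: M = 2.34×10⁻³
  sample H: M = 1.98×10⁻³
The maximum is for sample F.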